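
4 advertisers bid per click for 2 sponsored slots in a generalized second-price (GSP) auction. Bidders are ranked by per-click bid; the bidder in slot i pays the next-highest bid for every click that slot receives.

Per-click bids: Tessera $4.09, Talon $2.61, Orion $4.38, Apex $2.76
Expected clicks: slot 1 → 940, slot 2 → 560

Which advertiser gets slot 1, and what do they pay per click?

Orion; $4.09 per click

Per-click bids in order: $4.38 (Orion) > $4.09 (Tessera) > $2.76 (Apex) > …
Slot 1 goes to the first-ranked bidder, Orion, who pays the next bid down: $4.09/click.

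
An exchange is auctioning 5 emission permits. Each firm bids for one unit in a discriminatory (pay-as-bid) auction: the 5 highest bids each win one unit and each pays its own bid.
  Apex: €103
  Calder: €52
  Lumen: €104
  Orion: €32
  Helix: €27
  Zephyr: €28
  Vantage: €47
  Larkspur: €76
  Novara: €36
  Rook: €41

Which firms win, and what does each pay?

Ordering the bids: 104 (Lumen), 103 (Apex), 76 (Larkspur), 52 (Calder), 47 (Vantage), 41 (Rook), 36 (Novara), …
Winners (5 units): Lumen, Apex, Larkspur, Calder, Vantage.
Each winner pays its own bid: Lumen €104, Apex €103, Larkspur €76, Calder €52, Vantage €47.

Lumen €104, Apex €103, Larkspur €76, Calder €52, Vantage €47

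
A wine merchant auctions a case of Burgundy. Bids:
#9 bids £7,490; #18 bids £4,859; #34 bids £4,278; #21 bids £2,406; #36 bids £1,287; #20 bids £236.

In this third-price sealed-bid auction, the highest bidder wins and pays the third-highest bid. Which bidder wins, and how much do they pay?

#9 pays £4,278

Rule: the highest bidder wins and pays the third-highest bid.
Bids in order: 7,490 (#9) > 4,859 (#18) > 4,278 (#34) > 2,406 (#21) > 1,287 (#36) > 236 (#20)
#9 is highest; pays the third-highest bid, £4,278.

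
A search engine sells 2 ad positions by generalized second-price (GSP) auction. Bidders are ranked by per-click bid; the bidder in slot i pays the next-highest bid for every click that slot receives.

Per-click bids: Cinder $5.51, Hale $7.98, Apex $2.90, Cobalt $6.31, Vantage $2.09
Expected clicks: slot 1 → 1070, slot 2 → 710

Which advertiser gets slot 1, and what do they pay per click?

Hale; $6.31 per click

Per-click bids in order: $7.98 (Hale) > $6.31 (Cobalt) > $5.51 (Cinder) > …
Slot 1 goes to the first-ranked bidder, Hale, who pays the next bid down: $6.31/click.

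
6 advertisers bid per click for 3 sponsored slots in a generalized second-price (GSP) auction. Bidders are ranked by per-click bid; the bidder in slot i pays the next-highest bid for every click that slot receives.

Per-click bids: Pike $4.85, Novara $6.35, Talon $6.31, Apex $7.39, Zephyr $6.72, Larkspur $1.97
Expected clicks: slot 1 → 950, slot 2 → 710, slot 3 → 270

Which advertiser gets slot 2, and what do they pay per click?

Ranked by bid: $7.39 (Apex) > $6.72 (Zephyr) > $6.35 (Novara) > $6.31 (Talon) > …
Slot 2 goes to the second-ranked bidder, Zephyr, who pays the next bid down: $6.35/click.

Zephyr; $6.35 per click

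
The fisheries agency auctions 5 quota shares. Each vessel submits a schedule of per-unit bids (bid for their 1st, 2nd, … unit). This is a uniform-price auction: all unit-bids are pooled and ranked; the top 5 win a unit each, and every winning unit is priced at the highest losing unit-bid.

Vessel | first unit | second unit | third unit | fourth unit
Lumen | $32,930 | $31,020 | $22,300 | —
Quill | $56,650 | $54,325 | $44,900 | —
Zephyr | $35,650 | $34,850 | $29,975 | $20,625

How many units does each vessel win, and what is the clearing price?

Merging the schedules and taking the best 5: 56,650 (Quill-1), 54,325 (Quill-2), 44,900 (Quill-3), 35,650 (Zephyr-1), 34,850 (Zephyr-2)
Highest rejected unit-bid = $32,930.
Allocation: Quill 3, Zephyr 2.

Quill 3, Zephyr 2; clearing price $32,930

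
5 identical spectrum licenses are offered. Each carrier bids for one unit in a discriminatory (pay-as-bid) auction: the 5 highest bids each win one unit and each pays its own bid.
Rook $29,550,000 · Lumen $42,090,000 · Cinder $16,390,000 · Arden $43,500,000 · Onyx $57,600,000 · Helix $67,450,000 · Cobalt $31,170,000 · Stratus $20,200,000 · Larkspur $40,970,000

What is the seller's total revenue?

Bids ranked high→low: 67,450,000 (Helix), 57,600,000 (Onyx), 43,500,000 (Arden), 42,090,000 (Lumen), 40,970,000 (Larkspur), 31,170,000 (Cobalt), 29,550,000 (Rook), …
Winners (5 units): Helix, Onyx, Arden, Lumen, Larkspur.
Total revenue = 67,450,000 + 57,600,000 + 43,500,000 + 42,090,000 + 40,970,000 = $251,610,000.

Total revenue: $251,610,000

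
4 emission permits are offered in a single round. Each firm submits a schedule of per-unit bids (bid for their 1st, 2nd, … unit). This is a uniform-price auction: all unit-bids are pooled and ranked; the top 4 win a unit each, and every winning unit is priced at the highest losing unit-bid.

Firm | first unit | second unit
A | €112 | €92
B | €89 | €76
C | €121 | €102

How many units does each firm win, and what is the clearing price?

A 2, C 2; clearing price €89

All unit-bids, highest first — top 4: 121 (C-1), 112 (A-1), 102 (C-2), 92 (A-2)
Highest rejected unit-bid = €89.
Allocation: A 2, C 2.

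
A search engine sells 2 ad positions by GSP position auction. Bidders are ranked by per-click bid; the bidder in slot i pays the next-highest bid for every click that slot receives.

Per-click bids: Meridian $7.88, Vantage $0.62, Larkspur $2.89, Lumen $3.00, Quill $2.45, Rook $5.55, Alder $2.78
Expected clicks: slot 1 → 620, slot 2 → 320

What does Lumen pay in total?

Sorting advertisers: $7.88 (Meridian) > $5.55 (Rook) > $3.00 (Lumen) > …
Lumen ranks below slot 2 → no slot, pays nothing.

Lumen pays $0.00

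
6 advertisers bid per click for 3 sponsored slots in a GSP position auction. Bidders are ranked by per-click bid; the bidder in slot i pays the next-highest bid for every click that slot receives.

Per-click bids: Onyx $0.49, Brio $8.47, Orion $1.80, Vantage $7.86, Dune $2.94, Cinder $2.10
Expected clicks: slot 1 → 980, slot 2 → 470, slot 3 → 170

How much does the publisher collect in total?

Ranked by bid: $8.47 (Brio) > $7.86 (Vantage) > $2.94 (Dune) > $2.10 (Cinder) > …
Slot 1: Brio pays $7.86 × 980 = $7702.80
Slot 2: Vantage pays $2.94 × 470 = $1381.80
Slot 3: Dune pays $2.10 × 170 = $357.00
Total = $9441.60

Total revenue: $9441.60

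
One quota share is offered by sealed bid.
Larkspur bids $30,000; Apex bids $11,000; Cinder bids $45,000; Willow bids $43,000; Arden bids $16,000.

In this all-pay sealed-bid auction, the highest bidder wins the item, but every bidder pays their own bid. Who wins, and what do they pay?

Cinder pays $45,000

Bids in order: 45,000 (Cinder) > 43,000 (Willow) > 30,000 (Larkspur) > 16,000 (Arden) > 11,000 (Apex)
Cinder is highest and takes the item; every bidder forfeits their bid.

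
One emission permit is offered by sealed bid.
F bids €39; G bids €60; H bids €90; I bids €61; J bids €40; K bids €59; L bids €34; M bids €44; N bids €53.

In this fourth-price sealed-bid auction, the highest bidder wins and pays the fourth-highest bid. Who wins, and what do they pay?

Bids ranked: 90 (H) > 61 (I) > 60 (G) > 59 (K) > 53 (N) > 44 (M) > …
H wins; payment is bid #4 in the ranking = €59.

H pays €59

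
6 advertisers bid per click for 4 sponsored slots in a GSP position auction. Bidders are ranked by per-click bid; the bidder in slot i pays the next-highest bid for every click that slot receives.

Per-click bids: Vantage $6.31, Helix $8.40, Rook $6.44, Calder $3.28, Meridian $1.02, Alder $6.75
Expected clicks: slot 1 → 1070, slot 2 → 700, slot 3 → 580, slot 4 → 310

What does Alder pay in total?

Alder pays $4508.00

Sorting advertisers: $8.40 (Helix) > $6.75 (Alder) > $6.44 (Rook) > $6.31 (Vantage) > $3.28 (Calder) > …
Alder holds slot 2 → pays next bid $6.44 × 700 clicks = $4508.00.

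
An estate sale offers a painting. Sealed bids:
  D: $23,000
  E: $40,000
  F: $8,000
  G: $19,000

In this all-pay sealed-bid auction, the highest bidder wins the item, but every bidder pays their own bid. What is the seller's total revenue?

Rule: the highest bidder wins the item, but every bidder pays their own bid.
Sorting bids: 40,000 (E) > 23,000 (D) > 19,000 (G) > 8,000 (F)
E wins with the top bid; all bids are sunk regardless.
Every bidder forfeits their bid regardless of winning.
Revenue = 23,000 + 40,000 + 8,000 + 19,000 = $90,000.

Total revenue: $90,000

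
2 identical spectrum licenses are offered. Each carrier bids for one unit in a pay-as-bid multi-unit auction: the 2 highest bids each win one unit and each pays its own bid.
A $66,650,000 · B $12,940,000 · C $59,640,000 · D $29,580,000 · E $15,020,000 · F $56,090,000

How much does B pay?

B pays $0

Sorting: 66,650,000 (A), 59,640,000 (C), 56,090,000 (F), 29,580,000 (D), …
Top 2: A, C.
B does not win → $0.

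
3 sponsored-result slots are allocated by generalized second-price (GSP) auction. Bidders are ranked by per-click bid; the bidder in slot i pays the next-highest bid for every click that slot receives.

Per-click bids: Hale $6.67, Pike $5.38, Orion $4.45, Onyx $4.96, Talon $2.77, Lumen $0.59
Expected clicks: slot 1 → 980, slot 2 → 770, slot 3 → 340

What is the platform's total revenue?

Per-click bids in order: $6.67 (Hale) > $5.38 (Pike) > $4.96 (Onyx) > $4.45 (Orion) > …
Slot 1: Hale pays $5.38 × 980 = $5272.40
Slot 2: Pike pays $4.96 × 770 = $3819.20
Slot 3: Onyx pays $4.45 × 340 = $1513.00
Total = $10604.60

Total revenue: $10604.60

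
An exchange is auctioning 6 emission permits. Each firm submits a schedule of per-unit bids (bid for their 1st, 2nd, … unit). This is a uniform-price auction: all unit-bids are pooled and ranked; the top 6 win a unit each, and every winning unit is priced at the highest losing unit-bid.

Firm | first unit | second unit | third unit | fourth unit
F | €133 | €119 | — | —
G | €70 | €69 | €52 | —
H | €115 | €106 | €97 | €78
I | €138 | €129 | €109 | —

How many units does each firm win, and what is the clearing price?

F 2, H 1, I 3; clearing price €106

Merging the schedules and taking the best 6: 138 (I-1), 133 (F-1), 129 (I-2), 119 (F-2), 115 (H-1), 109 (I-3)
Highest rejected unit-bid = €106.
Allocation: F 2, H 1, I 3.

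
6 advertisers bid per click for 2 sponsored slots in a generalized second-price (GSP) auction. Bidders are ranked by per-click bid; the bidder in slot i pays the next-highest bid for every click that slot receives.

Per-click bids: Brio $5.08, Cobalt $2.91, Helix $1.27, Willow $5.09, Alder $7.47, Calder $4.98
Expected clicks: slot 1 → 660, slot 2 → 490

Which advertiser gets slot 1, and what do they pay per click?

Alder; $5.09 per click

Ranked by bid: $7.47 (Alder) > $5.09 (Willow) > $5.08 (Brio) > …
Slot 1 goes to the first-ranked bidder, Alder, who pays the next bid down: $5.09/click.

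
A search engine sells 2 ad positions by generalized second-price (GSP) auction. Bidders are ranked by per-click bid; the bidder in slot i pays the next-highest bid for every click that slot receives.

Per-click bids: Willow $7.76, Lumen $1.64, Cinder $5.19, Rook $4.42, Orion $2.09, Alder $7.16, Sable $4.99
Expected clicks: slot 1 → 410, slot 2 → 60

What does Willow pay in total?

Willow pays $2935.60

Sorting advertisers: $7.76 (Willow) > $7.16 (Alder) > $5.19 (Cinder) > …
Willow holds slot 1 → pays next bid $7.16 × 410 clicks = $2935.60.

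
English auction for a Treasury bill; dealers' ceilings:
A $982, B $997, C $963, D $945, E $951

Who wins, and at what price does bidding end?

B wins at $982

Rule: the price rises until one bidder remains; the winner pays the price at which the last rival dropped out.
Sorting limits: 997 (B) > 982 (A) > 963 (C) > 951 (E) > 945 (D)
Bidding ends when A exits at $982; B takes it.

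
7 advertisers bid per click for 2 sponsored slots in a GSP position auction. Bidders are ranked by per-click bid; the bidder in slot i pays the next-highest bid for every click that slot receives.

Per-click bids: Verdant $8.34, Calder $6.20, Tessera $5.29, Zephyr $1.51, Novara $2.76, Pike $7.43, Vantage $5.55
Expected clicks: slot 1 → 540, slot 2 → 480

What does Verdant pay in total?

Per-click bids in order: $8.34 (Verdant) > $7.43 (Pike) > $6.20 (Calder) > …
Verdant holds slot 1 → pays next bid $7.43 × 540 clicks = $4012.20.

Verdant pays $4012.20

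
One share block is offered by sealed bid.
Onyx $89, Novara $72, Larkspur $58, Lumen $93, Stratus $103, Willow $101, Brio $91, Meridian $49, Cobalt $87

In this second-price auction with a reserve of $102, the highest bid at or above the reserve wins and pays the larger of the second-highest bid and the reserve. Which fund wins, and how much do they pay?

Stratus pays $102

Bids in order: 103 (Stratus) > 101 (Willow) > 93 (Lumen) > 91 (Brio) > 89 (Onyx) > 87 (Cobalt) > …
Highest eligible bid: Stratus at $103.
Second-highest bid $101 is below the reserve $102, so the reserve binds → payment $102.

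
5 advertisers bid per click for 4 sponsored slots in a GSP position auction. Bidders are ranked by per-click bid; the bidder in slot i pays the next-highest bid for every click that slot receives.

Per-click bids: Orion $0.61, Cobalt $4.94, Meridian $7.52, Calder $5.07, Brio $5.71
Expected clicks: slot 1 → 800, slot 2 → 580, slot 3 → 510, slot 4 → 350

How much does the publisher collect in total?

Total revenue: $10241.50

Sorting advertisers: $7.52 (Meridian) > $5.71 (Brio) > $5.07 (Calder) > $4.94 (Cobalt) > $0.61 (Orion)
Slot 1: Meridian pays $5.71 × 800 = $4568.00
Slot 2: Brio pays $5.07 × 580 = $2940.60
Slot 3: Calder pays $4.94 × 510 = $2519.40
Slot 4: Cobalt pays $0.61 × 350 = $213.50
Total = $10241.50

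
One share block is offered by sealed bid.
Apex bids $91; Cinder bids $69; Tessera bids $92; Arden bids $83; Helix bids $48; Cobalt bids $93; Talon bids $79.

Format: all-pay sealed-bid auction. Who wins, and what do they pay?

Cobalt pays $93

Bids ranked: 93 (Cobalt) > 92 (Tessera) > 91 (Apex) > 83 (Arden) > 79 (Talon) > 69 (Cinder) > …
Cobalt is highest and takes the item; every bidder forfeits their bid.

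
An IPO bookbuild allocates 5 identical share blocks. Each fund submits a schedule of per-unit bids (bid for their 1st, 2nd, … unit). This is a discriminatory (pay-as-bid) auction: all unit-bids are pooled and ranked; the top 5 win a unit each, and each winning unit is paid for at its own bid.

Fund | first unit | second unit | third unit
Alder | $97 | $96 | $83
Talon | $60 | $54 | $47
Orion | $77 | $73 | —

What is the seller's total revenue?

Pooled unit-bids ranked (top 5): 97 (Alder-1), 96 (Alder-2), 83 (Alder-3), 77 (Orion-1), 73 (Orion-2)
Next rejected bid: $60 (not a price — pay-as-bid).
Each winning unit pays its own bid.
Revenue = 97 + 96 + 83 + 77 + 73 = $426.

Total revenue: $426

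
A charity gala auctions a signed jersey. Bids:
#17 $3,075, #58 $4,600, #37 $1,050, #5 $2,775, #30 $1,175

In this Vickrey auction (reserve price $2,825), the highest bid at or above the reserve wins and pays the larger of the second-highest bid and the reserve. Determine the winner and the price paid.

#58 pays $3,075

Bids in order: 4,600 (#58) > 3,075 (#17) > 2,775 (#5) > 1,175 (#30) > 1,050 (#37)
#58 has the top bid at or above the reserve ($4,600).
Second-highest bid $3,075 exceeds the reserve $2,825 → payment $3,075.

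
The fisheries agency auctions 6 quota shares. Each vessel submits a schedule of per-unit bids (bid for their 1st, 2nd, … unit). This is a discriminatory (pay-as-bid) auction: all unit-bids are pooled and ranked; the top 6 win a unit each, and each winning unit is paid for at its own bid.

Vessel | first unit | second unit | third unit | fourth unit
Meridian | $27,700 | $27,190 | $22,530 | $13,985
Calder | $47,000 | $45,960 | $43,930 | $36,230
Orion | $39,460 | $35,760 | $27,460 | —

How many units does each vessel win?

All unit-bids, highest first — top 6: 47,000 (Calder-1), 45,960 (Calder-2), 43,930 (Calder-3), 39,460 (Orion-1), 36,230 (Calder-4), 35,760 (Orion-2)
Next rejected bid: $27,700 (not a price — pay-as-bid).
Allocation: Calder 4, Orion 2.

Calder 4, Orion 2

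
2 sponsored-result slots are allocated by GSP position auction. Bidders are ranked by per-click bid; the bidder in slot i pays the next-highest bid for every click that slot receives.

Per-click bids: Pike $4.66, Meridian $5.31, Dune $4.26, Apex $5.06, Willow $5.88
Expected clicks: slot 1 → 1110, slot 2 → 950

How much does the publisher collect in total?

Total revenue: $10701.10

Per-click bids in order: $5.88 (Willow) > $5.31 (Meridian) > $5.06 (Apex) > …
Slot 1: Willow pays $5.31 × 1110 = $5894.10
Slot 2: Meridian pays $5.06 × 950 = $4807.00
Total = $10701.10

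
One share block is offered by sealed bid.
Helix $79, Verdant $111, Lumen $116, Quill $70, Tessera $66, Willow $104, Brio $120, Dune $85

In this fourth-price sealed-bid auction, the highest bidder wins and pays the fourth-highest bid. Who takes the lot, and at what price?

Brio pays $104

Rule: the highest bidder wins and pays the fourth-highest bid.
Sorting bids: 120 (Brio) > 116 (Lumen) > 111 (Verdant) > 104 (Willow) > 85 (Dune) > 79 (Helix) > …
Brio wins; payment is bid #4 in the ranking = $104.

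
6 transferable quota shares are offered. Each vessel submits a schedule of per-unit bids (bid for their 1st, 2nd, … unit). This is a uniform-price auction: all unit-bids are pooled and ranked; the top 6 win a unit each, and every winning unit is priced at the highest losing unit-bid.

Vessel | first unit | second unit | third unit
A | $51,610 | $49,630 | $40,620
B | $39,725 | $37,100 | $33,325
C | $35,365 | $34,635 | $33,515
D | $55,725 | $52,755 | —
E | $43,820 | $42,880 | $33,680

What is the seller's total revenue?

Total revenue: $243,720

Merging the schedules and taking the best 6: 55,725 (D-1), 52,755 (D-2), 51,610 (A-1), 49,630 (A-2), 43,820 (E-1), 42,880 (E-2)
The (k+1)-th unit-bid is $40,620.
Allocation: A 2, D 2, E 2. Every unit priced at $40,620.
Revenue = 6 × 40,620 = $243,720.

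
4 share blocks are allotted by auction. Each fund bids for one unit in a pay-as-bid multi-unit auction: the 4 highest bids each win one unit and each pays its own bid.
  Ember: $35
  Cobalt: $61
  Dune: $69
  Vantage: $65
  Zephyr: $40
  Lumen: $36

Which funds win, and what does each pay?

Bids ranked high→low: 69 (Dune), 65 (Vantage), 61 (Cobalt), 40 (Zephyr), 36 (Lumen), 35 (Ember)
Winners (4 units): Dune, Vantage, Cobalt, Zephyr.
Each winner pays its own bid: Dune $69, Vantage $65, Cobalt $61, Zephyr $40.

Dune $69, Vantage $65, Cobalt $61, Zephyr $40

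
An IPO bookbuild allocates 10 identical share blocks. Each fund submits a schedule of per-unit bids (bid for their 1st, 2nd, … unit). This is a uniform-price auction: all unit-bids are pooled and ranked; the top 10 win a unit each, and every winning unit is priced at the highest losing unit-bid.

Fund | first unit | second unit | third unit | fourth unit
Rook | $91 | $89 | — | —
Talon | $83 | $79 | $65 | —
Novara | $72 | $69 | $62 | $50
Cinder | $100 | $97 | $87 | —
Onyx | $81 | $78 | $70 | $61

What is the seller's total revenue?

Total revenue: $700

All unit-bids, highest first — top 10: 100 (Cinder-1), 97 (Cinder-2), 91 (Rook-1), 89 (Rook-2), 87 (Cinder-3), 83 (Talon-1), 81 (Onyx-1), 79 (Talon-2), 78 (Onyx-2), 72 (Novara-1)
Highest rejected unit-bid = $70.
Allocation: Cinder 3, Novara 1, Onyx 2, Rook 2, Talon 2. Every unit priced at $70.
Revenue = 10 × 70 = $700.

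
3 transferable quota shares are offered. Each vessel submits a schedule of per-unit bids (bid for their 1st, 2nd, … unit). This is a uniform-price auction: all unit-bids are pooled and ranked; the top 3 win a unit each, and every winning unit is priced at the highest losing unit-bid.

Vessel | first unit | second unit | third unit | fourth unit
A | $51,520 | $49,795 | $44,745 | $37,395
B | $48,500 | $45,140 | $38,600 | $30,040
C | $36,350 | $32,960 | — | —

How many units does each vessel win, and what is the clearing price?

Merging the schedules and taking the best 3: 51,520 (A-1), 49,795 (A-2), 48,500 (B-1)
Highest rejected unit-bid = $45,140.
Allocation: A 2, B 1.

A 2, B 1; clearing price $45,140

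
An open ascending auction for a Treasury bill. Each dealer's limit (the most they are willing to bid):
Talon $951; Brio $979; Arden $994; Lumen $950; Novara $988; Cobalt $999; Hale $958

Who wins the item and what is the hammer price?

Cobalt wins at $994

Ascending (English) auction: the price rises until one bidder remains; the winner pays the price at which the last rival dropped out.
Limits in order: 999 (Cobalt) > 994 (Arden) > 988 (Novara) > 979 (Brio) > 958 (Hale) > 951 (Talon) > …
Once the price passes $994, only Cobalt is left; the hammer falls at Arden's limit of $994.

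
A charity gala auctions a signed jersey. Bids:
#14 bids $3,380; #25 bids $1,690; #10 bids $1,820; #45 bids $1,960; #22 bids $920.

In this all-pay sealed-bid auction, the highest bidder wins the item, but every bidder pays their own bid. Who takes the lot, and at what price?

Bids ranked: 3,380 (#14) > 1,960 (#45) > 1,820 (#10) > 1,690 (#25) > 920 (#22)
#14 wins with the top bid; all bids are sunk regardless.

#14 pays $3,380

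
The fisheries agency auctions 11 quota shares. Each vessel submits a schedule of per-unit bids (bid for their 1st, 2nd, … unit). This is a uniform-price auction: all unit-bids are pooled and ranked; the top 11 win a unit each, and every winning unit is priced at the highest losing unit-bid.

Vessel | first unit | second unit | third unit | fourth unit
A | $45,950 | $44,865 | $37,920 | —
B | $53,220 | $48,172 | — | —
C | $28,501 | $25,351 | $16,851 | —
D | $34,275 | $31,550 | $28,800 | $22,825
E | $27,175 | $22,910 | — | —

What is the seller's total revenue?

Total revenue: $252,010

Merging the schedules and taking the best 11: 53,220 (B-1), 48,172 (B-2), 45,950 (A-1), 44,865 (A-2), 37,920 (A-3), 34,275 (D-1), 31,550 (D-2), 28,800 (D-3), 28,501 (C-1), 27,175 (E-1), 25,351 (C-2)
First bid not allocated: $22,910.
Allocation: A 3, B 2, C 2, D 3, E 1. Every unit priced at $22,910.
Revenue = 11 × 22,910 = $252,010.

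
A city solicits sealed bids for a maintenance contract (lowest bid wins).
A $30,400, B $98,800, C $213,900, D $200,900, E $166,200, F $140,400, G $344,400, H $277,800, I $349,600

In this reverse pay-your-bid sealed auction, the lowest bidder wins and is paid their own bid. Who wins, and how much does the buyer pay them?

Reverse pay-your-bid sealed auction: the lowest bidder wins and is paid their own bid.
Bids ranked: 30,400 (A) < 98,800 (B) < 140,400 (F) < 166,200 (E) < 200,900 (D) < 213,900 (C) < …
A is lowest → is paid own bid, $30,400.

A is paid $30,400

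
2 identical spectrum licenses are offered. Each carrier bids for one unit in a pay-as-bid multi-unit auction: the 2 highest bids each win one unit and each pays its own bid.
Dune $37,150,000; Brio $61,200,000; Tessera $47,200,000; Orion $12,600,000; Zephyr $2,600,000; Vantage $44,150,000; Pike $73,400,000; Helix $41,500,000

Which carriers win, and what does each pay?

Pike $73,400,000, Brio $61,200,000

Ordering the bids: 73,400,000 (Pike), 61,200,000 (Brio), 47,200,000 (Tessera), 44,150,000 (Vantage), …
Winners (2 units): Pike, Brio.
Each winner pays its own bid: Pike $73,400,000, Brio $61,200,000.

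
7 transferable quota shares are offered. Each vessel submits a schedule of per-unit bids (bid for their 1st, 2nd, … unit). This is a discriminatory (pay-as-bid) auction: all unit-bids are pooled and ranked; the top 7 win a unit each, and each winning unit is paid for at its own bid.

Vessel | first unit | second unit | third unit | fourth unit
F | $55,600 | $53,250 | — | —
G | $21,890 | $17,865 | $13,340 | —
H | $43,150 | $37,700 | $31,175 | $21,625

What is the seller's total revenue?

Total revenue: $264,390

Pooled unit-bids ranked (top 7): 55,600 (F-1), 53,250 (F-2), 43,150 (H-1), 37,700 (H-2), 31,175 (H-3), 21,890 (G-1), 21,625 (H-4)
Next rejected bid: $17,865 (not a price — pay-as-bid).
Each winning unit pays its own bid.
Revenue = 55,600 + 53,250 + 43,150 + 37,700 + 31,175 + 21,890 + 21,625 = $264,390.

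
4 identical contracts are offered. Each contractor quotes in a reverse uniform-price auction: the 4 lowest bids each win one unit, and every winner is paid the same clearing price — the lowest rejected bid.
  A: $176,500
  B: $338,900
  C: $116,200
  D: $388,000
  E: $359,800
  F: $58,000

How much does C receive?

C is paid $359,800

Sorting: 58,000 (F), 116,200 (C), 176,500 (A), 338,900 (B), 359,800 (E), 388,000 (D)
Lowest 4: F, C, A, B.
First losing bid is E's $359,800, which sets the uniform price.
C wins → is paid $359,800.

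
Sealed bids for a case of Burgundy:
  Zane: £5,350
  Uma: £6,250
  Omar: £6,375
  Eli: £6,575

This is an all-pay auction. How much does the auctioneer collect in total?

Total revenue: £24,550

Sorting bids: 6,575 (Eli) > 6,375 (Omar) > 6,250 (Uma) > 5,350 (Zane)
Eli wins with the top bid; all bids are sunk regardless.
Every bidder forfeits their bid regardless of winning.
Revenue = 5,350 + 6,250 + 6,375 + 6,575 = £24,550.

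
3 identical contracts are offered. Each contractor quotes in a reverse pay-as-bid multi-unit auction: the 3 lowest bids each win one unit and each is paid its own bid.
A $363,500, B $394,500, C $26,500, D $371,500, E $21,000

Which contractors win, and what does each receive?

E $21,000, C $26,500, A $363,500

Ordering the bids: 21,000 (E), 26,500 (C), 363,500 (A), 371,500 (D), 394,500 (B)
The 3 lowest are E, C, A.
Each winner is paid its own bid: E $21,000, C $26,500, A $363,500.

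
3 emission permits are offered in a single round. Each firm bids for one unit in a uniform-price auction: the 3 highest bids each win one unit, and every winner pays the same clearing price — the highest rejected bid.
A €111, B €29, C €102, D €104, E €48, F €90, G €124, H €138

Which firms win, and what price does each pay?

H, G, A; each pays €104

Ordering the bids: 138 (H), 124 (G), 111 (A), 104 (D), 102 (C), …
The 3 highest are H, G, A.
First losing bid is D's €104, which sets the uniform price.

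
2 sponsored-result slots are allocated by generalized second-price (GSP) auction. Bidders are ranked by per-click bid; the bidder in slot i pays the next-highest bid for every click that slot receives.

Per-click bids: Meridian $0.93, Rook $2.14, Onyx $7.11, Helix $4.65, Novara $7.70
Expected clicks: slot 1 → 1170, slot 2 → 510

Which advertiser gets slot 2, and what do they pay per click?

Onyx; $4.65 per click

Ranked by bid: $7.70 (Novara) > $7.11 (Onyx) > $4.65 (Helix) > …
Slot 2 goes to the second-ranked bidder, Onyx, who pays the next bid down: $4.65/click.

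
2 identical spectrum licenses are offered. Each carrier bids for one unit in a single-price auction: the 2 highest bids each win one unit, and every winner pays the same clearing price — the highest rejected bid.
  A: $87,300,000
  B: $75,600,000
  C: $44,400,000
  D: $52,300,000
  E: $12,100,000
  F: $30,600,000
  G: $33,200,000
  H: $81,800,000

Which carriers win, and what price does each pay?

A, H; each pays $75,600,000

Bids ranked high→low: 87,300,000 (A), 81,800,000 (H), 75,600,000 (B), 52,300,000 (D), …
Top 2: A, H.
Highest unsuccessful bid: $75,600,000 → clearing price.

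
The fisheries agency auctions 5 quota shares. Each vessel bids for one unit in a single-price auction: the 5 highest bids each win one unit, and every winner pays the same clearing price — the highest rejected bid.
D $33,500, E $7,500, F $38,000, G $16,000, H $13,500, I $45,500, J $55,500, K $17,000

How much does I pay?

I pays $16,000

Bids ranked high→low: 55,500 (J), 45,500 (I), 38,000 (F), 33,500 (D), 17,000 (K), 16,000 (G), 13,500 (H), …
The 5 highest are J, I, F, D, K.
Clearing price = highest rejected bid = $16,000.
I wins → pays $16,000.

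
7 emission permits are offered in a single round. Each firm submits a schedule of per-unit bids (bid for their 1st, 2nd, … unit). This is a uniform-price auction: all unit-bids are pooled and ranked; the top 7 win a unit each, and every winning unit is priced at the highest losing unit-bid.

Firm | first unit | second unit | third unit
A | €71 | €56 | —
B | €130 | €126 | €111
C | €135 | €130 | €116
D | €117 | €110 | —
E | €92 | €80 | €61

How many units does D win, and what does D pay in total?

Pooled unit-bids ranked (top 7): 135 (C-1), 130 (B-1), 130 (C-2), 126 (B-2), 117 (D-1), 116 (C-3), 111 (B-3)
First bid not allocated: €110.
D wins 1 unit(s) at €110 each.

D: 1 unit, pays €110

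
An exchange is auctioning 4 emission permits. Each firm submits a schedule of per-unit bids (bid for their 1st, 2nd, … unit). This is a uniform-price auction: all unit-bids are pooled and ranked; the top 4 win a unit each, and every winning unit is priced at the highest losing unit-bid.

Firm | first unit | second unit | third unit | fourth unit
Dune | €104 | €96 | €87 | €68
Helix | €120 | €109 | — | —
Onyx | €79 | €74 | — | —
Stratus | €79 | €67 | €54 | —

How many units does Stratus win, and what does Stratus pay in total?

Stratus: 0 units, pays €0

Pooled unit-bids ranked (top 4): 120 (Helix-1), 109 (Helix-2), 104 (Dune-1), 96 (Dune-2)
First bid not allocated: €87.
Stratus wins 0 unit(s) at €87 each.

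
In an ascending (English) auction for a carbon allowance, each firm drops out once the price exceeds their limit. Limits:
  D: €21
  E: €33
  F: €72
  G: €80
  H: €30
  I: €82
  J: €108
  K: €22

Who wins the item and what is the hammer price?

J wins at €82

Limits ranked: 108 (J) > 82 (I) > 80 (G) > 72 (F) > 33 (E) > 30 (H) > …
I is the last rival to drop out, at €82; J remains and wins at that price.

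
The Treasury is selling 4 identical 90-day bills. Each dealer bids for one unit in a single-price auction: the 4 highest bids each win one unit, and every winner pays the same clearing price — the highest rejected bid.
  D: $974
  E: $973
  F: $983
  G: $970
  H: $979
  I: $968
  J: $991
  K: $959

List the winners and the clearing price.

Bids ranked high→low: 991 (J), 983 (F), 979 (H), 974 (D), 973 (E), 970 (G), …
The 4 highest are J, F, H, D.
Highest unsuccessful bid: $973 → clearing price.

J, F, H, D; each pays $973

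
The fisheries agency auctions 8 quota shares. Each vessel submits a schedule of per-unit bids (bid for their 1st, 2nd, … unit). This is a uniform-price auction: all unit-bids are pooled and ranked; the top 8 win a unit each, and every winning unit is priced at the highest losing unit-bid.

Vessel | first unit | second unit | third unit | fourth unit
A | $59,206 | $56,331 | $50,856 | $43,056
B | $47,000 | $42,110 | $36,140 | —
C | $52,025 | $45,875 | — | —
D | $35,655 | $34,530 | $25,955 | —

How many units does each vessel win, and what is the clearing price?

Merging the schedules and taking the best 8: 59,206 (A-1), 56,331 (A-2), 52,025 (C-1), 50,856 (A-3), 47,000 (B-1), 45,875 (C-2), 43,056 (A-4), 42,110 (B-2)
The (k+1)-th unit-bid is $36,140.
Allocation: A 4, B 2, C 2.

A 4, B 2, C 2; clearing price $36,140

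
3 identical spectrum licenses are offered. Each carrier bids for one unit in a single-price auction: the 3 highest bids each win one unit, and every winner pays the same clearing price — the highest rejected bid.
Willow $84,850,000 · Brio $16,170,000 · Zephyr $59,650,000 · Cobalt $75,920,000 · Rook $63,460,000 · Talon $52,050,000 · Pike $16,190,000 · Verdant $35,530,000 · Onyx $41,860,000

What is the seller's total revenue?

Bids ranked high→low: 84,850,000 (Willow), 75,920,000 (Cobalt), 63,460,000 (Rook), 59,650,000 (Zephyr), 52,050,000 (Talon), …
Top 3: Willow, Cobalt, Rook.
Clearing price = highest rejected bid = $59,650,000.
Total revenue = 3 × $59,650,000 = $178,950,000.

Total revenue: $178,950,000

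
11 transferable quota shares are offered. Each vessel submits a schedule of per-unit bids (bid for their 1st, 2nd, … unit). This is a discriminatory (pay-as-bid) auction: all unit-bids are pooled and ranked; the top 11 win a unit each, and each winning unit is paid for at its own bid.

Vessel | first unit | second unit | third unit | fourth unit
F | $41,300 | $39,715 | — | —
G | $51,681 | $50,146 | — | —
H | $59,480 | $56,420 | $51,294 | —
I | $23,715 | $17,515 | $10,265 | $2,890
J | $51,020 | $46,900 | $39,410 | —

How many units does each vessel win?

All unit-bids, highest first — top 11: 59,480 (H-1), 56,420 (H-2), 51,681 (G-1), 51,294 (H-3), 51,020 (J-1), 50,146 (G-2), 46,900 (J-2), 41,300 (F-1), 39,715 (F-2), 39,410 (J-3), 23,715 (I-1)
Next rejected bid: $17,515 (not a price — pay-as-bid).
Allocation: F 2, G 2, H 3, I 1, J 3.

F 2, G 2, H 3, I 1, J 3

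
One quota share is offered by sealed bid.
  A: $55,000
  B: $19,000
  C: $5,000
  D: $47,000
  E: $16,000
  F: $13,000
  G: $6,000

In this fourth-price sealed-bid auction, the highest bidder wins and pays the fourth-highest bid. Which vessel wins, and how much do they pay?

Sorting bids: 55,000 (A) > 47,000 (D) > 19,000 (B) > 16,000 (E) > 13,000 (F) > 6,000 (G) > …
A wins; payment is bid #4 in the ranking = $16,000.

A pays $16,000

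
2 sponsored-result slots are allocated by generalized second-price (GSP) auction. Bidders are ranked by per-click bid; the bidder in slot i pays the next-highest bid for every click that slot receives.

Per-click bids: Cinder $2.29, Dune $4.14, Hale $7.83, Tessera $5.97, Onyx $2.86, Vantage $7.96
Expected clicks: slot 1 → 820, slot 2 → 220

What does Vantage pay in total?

Ranked by bid: $7.96 (Vantage) > $7.83 (Hale) > $5.97 (Tessera) > …
Vantage holds slot 1 → pays next bid $7.83 × 820 clicks = $6420.60.

Vantage pays $6420.60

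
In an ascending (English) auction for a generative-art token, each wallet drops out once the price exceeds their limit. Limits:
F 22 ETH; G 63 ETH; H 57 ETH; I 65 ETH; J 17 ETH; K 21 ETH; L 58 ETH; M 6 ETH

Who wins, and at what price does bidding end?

I wins at 63 ETH

Sorting limits: 65 (I) > 63 (G) > 58 (L) > 57 (H) > 22 (F) > 21 (K) > …
Bidding ends when G exits at 63 ETH; I takes it.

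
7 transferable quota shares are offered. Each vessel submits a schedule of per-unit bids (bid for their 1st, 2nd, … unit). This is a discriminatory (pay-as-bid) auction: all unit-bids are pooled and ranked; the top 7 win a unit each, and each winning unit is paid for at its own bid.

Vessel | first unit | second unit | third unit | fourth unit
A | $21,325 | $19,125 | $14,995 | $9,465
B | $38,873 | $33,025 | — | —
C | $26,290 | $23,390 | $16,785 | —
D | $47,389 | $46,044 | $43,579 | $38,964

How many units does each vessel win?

B 2, C 1, D 4

Pooled unit-bids ranked (top 7): 47,389 (D-1), 46,044 (D-2), 43,579 (D-3), 38,964 (D-4), 38,873 (B-1), 33,025 (B-2), 26,290 (C-1)
Next rejected bid: $23,390 (not a price — pay-as-bid).
Allocation: B 2, C 1, D 4.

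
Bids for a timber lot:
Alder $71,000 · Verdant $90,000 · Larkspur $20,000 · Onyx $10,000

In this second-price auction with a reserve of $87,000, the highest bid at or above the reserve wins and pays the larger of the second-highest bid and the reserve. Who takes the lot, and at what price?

Verdant pays $87,000

Bids in order: 90,000 (Verdant) > 71,000 (Alder) > 20,000 (Larkspur) > 10,000 (Onyx)
Highest eligible bid: Verdant at $90,000.
Second-highest bid $71,000 is below the reserve $87,000, so the reserve binds → payment $87,000.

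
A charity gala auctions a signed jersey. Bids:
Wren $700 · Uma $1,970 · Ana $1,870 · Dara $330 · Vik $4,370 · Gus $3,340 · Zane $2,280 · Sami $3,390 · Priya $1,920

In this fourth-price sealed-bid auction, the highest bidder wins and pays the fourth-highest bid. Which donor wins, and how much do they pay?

Bids ranked: 4,370 (Vik) > 3,390 (Sami) > 3,340 (Gus) > 2,280 (Zane) > 1,970 (Uma) > 1,920 (Priya) > …
Vik wins; payment is bid #4 in the ranking = $2,280.

Vik pays $2,280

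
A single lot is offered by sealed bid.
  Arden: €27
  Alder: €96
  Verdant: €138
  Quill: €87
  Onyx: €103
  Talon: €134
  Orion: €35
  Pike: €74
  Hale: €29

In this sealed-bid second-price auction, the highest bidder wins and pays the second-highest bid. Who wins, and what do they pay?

Bids ranked: 138 (Verdant) > 134 (Talon) > 103 (Onyx) > 96 (Alder) > 87 (Quill) > 74 (Pike) > …
Verdant is highest; pays the second-highest bid, €134.

Verdant pays €134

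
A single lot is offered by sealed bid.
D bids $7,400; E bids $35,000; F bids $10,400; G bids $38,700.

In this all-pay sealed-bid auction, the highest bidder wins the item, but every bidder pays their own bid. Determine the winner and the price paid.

G pays $38,700

All-pay sealed-bid auction: the highest bidder wins the item, but every bidder pays their own bid.
Bids in order: 38,700 (G) > 35,000 (E) > 10,400 (F) > 7,400 (D)
G is highest and takes the item; every bidder forfeits their bid.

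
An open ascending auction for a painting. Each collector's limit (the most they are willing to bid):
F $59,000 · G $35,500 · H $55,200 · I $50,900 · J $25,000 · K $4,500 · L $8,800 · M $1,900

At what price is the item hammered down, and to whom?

F wins at $55,200

Limits ranked: 59,000 (F) > 55,200 (H) > 50,900 (I) > 35,500 (G) > 25,000 (J) > 8,800 (L) > …
Once the price passes $55,200, only F is left; the hammer falls at H's limit of $55,200.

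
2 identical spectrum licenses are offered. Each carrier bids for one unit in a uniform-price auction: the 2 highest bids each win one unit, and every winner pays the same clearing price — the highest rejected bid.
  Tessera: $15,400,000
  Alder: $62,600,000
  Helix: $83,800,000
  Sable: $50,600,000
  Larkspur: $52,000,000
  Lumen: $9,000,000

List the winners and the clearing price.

Helix, Alder; each pays $52,000,000

Ordering the bids: 83,800,000 (Helix), 62,600,000 (Alder), 52,000,000 (Larkspur), 50,600,000 (Sable), …
Top 2: Helix, Alder.
Clearing price = highest rejected bid = $52,000,000.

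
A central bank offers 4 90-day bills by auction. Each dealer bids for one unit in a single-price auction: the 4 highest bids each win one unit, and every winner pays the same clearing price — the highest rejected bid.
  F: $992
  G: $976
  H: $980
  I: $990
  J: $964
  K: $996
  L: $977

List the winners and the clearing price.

Ordering the bids: 996 (K), 992 (F), 990 (I), 980 (H), 977 (L), 976 (G), …
The 4 highest are K, F, I, H.
Highest unsuccessful bid: $977 → clearing price.

K, F, I, H; each pays $977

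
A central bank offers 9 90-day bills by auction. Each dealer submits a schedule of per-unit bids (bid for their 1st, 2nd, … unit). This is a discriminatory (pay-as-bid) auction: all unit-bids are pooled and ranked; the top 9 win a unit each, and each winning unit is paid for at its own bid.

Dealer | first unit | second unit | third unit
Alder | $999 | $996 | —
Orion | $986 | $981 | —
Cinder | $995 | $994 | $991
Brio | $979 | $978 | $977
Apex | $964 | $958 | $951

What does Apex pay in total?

Apex pays $0

Pooled unit-bids ranked (top 9): 999 (Alder-1), 996 (Alder-2), 995 (Cinder-1), 994 (Cinder-2), 991 (Cinder-3), 986 (Orion-1), 981 (Orion-2), 979 (Brio-1), 978 (Brio-2)
Next rejected bid: $977 (not a price — pay-as-bid).
Apex wins no units.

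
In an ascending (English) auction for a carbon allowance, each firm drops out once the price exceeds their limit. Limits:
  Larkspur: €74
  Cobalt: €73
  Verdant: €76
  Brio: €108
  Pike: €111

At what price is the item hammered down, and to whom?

Pike wins at €108

Limits in order: 111 (Pike) > 108 (Brio) > 76 (Verdant) > 74 (Larkspur) > 73 (Cobalt)
Once the price passes €108, only Pike is left; the hammer falls at Brio's limit of €108.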